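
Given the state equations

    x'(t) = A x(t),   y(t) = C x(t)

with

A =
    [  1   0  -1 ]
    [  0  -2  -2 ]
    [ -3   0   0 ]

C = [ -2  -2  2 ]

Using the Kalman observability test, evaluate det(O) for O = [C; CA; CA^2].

552

CA = [[-8, 4, 6]]
CA^2 = [[-26, -8, 0]]
Observability matrix O = [C; CA; CA^2] = [[-2, -2, 2], [-8, 4, 6], [-26, -8, 0]]
Expanding along the first row, det(O) = (-2)·(4·0 - 6·(-8)) - (-2)·((-8)·0 - 6·(-26)) + 2·((-8)·(-8) - 4·(-26)) = (-2)·48 - (-2)·156 + 2·168 = 552
Since det(O) ≠ 0, rank(O) = 3 and the system is completely observable.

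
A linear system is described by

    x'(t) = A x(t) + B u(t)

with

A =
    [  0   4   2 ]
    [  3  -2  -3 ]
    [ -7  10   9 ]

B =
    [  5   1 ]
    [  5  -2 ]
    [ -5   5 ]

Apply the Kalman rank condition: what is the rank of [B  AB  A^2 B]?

2

AB = [[10, 2], [20, -8], [-30, 18]]
A^2B = [[20, 4], [80, -32], [-140, 68]]
Controllability matrix C = [B  AB  A^2B] = [[5, 1, 10, 2, 20, 4], [5, -2, 20, -8, 80, -32], [-5, 5, -30, 18, -140, 68]]
The rows r1, r2, r3 of C are linearly dependent: -r1 + 2·r2 + r3 = 0 (check each entry), so rank(C) ≤ 2.
The 2×2 minor from rows 1, 2, columns 1, 2 is 5·(-2) - 1·5 = -10 - 5 = -15 ≠ 0, so rank(C) = 2.
rank(C) = 2 < n = 3, so the pair (A, B) is not completely controllable.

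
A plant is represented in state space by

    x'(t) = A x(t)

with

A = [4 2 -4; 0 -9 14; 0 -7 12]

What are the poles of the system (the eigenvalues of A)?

det(sI - A) = s^3 - (tr A)s^2 + (M11 + M22 + M33)s - det A, where Mii is the 2×2 principal minor of A obtained by deleting row i and column i.
tr A = 4 + (-9) + 12 = 7; M11 = (-9)·12 - 14·(-7) = -108 - (-98) = -10; M22 = 4·12 - (-4)·0 = 48 - 0 = 48; M33 = 4·(-9) - 2·0 = -36 - 0 = -36; sum of minors = 2.
det A = 4·((-9)·12 - 14·(-7)) - 2·(0·12 - 14·0) + (-4)·(0·(-7) - (-9)·0) = 4·(-10) - 2·0 + (-4)·0 = -40.
So p(s) = det(sI - A) = s^3 - 7s^2 + 2s + 40.
Rational-root test: any integer root divides 40. Testing small divisors, s = -2 works: p(-2) = -8 + (-28) + (-4) + 40 = 0, so (s + 2) is a factor.
Dividing, p(s) = (s + 2)(s^2 - 9s + 20).
Factor s^2 - 9s + 20: two numbers with sum 9 and product 20 are 5 and 4, so s^2 - 9s + 20 = (s - 5)(s - 4).
Hence p(s) = (s - 5) (s - 4) (s + 2), with roots -2, 4, 5.
At least one eigenvalue has non-negative real part, so the system is not asymptotically stable.

-2, 4, 5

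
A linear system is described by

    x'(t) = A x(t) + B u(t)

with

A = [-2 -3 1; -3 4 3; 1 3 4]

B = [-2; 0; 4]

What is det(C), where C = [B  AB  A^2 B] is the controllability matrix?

AB = [[8], [18], [14]]
A^2B = [[-56], [90], [118]]
Controllability matrix C = [B  AB  A^2B] = [[-2, 8, -56], [0, 18, 90], [4, 14, 118]]
Expanding along the first row, det(C) = (-2)·(18·118 - 90·14) - 8·(0·118 - 90·4) + (-56)·(0·14 - 18·4) = (-2)·864 - 8·(-360) + (-56)·(-72) = 5184
Since det(C) ≠ 0, rank(C) = 3 and the system is completely controllable.

5184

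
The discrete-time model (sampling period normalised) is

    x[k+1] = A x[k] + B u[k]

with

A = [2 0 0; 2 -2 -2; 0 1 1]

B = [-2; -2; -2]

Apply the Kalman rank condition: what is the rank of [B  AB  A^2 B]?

AB = [[-4], [4], [-4]]
A^2B = [[-8], [-8], [0]]
Controllability matrix C = [B  AB  A^2B] = [[-2, -4, -8], [-2, 4, -8], [-2, -4, 0]]
det(C) = (-2)·(4·0 - (-8)·(-4)) - (-4)·((-2)·0 - (-8)·(-2)) + (-8)·((-2)·(-4) - 4·(-2)) = (-2)·(-32) - (-4)·(-16) + (-8)·16 = -128 ≠ 0, so rank(C) = 3.
rank(C) = 3 = n, so the pair (A, B) is completely controllable.

3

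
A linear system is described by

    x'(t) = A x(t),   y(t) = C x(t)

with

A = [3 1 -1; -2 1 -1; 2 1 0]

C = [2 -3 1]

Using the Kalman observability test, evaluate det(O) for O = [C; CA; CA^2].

CA = [[14, 0, 1]]
CA^2 = [[44, 15, -14]]
Observability matrix O = [C; CA; CA^2] = [[2, -3, 1], [14, 0, 1], [44, 15, -14]]
Expanding along the first row, det(O) = 2·(0·(-14) - 1·15) - (-3)·(14·(-14) - 1·44) + 1·(14·15 - 0·44) = 2·(-15) - (-3)·(-240) + 1·210 = -540
Since det(O) ≠ 0, rank(O) = 3 and the system is completely observable.

-540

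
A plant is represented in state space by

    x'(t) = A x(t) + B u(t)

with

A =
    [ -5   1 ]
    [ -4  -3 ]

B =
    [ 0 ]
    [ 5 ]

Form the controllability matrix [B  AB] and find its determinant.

-25

AB = [[5], [-15]]
Controllability matrix C = [B  AB] = [[0, 5], [5, -15]]
det(C) = 0·(-15) - 5·5 = 0 - 25 = -25
Since det(C) ≠ 0, rank(C) = 2 and the system is completely controllable.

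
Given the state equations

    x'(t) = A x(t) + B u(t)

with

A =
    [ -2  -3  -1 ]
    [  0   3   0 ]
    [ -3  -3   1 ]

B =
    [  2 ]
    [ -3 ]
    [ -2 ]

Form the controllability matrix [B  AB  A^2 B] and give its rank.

AB = [[7], [-9], [1]]
A^2B = [[12], [-27], [7]]
Controllability matrix C = [B  AB  A^2B] = [[2, 7, 12], [-3, -9, -27], [-2, 1, 7]]
det(C) = 2·((-9)·7 - (-27)·1) - 7·((-3)·7 - (-27)·(-2)) + 12·((-3)·1 - (-9)·(-2)) = 2·(-36) - 7·(-75) + 12·(-21) = 201 ≠ 0, so rank(C) = 3.
rank(C) = 3 = n, so the pair (A, B) is completely controllable.

3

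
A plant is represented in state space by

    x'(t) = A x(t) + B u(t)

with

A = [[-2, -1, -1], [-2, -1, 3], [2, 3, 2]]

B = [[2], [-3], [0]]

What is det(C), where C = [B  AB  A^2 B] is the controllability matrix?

75

AB = [[-1], [-1], [-5]]
A^2B = [[8], [-12], [-15]]
Controllability matrix C = [B  AB  A^2B] = [[2, -1, 8], [-3, -1, -12], [0, -5, -15]]
Expanding along the first row, det(C) = 2·((-1)·(-15) - (-12)·(-5)) - (-1)·((-3)·(-15) - (-12)·0) + 8·((-3)·(-5) - (-1)·0) = 2·(-45) - (-1)·45 + 8·15 = 75
Since det(C) ≠ 0, rank(C) = 3 and the system is completely controllable.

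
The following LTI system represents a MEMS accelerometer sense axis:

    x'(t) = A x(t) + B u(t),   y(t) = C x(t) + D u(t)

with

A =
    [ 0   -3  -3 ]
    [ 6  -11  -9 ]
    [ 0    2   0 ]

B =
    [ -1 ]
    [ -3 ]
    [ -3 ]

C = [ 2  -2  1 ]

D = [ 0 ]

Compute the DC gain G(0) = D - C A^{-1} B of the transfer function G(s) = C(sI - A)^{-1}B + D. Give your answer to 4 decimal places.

G(0) = C(-A)^{-1}B + D = -C A^{-1} B + D.
det A = -36, so A^{-1} = (1/-36)·adj(A) = [[-1/2, 1/6, 1/6], [0, 0, 1/2], [-1/3, 0, -1/2]]
A^{-1} B = [-1/2, -3/2, 11/6]^T
C A^{-1} B = 23/6
G(0) = D - C A^{-1} B = 0 - (23/6) = -23/6 ≈ -3.8333

-3.8333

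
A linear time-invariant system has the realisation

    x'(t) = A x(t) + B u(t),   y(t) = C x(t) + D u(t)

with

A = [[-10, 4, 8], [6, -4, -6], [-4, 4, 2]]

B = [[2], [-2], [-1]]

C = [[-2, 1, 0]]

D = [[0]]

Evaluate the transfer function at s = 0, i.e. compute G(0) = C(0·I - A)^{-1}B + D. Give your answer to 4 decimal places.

1.2500

G(0) = C(-A)^{-1}B + D = -C A^{-1} B + D.
det A = -48, so A^{-1} = (1/-48)·adj(A) = [[-1/3, -1/2, -1/6], [-1/4, -1/4, 1/4], [-1/6, -1/2, -1/3]]
A^{-1} B = [1/2, -1/4, 1]^T
C A^{-1} B = -5/4
G(0) = D - C A^{-1} B = 0 - (-5/4) = 5/4 ≈ 1.2500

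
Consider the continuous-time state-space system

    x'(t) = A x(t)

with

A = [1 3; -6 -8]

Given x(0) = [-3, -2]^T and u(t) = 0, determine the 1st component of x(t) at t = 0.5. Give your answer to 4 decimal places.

det(sI - A) = s^2 - (tr A)s + det A, with tr A = 1 + (-8) = -7 and det A = 1·(-8) - 3·(-6) = -8 - (-18) = 10.
So p(s) = det(sI - A) = s^2 + 7s + 10.
Factor s^2 + 7s + 10: two numbers with sum -7 and product 10 are -2 and -5, so s^2 + 7s + 10 = (s + 2)(s + 5).
Hence p(s) = (s + 2) (s + 5), with roots -5, -2.
The eigenvalues -5, -2 are distinct and real, so A is diagonalisable and x(t) = e^{At} x(0) = V diag(e^{λ_i t}) V^{-1} x(0), where the columns of V are the eigenvectors.
λ = -5: A - (-5)I = [[6, 3], [-6, -3]]. Row 1 gives 6·v1 + 3·v2 = 0, so take v_1 = [-1, 2]^T.
λ = -2: A - (-2)I = [[3, 3], [-6, -6]]. Row 1 gives 3·v1 + 3·v2 = 0, so take v_2 = [-1, 1]^T.
V = [v_1 v_2] = [[-1, -1], [2, 1]] has det V = 1, so V^{-1} = adj(V)/det V = [[1, 1], [-2, -1]].
Modal coordinates z(0) = V^{-1} x(0): 1·(-3) + 1·(-2) = -5; (-2)·(-3) + (-1)·(-2) = 8; so z(0) = [-5, 8]^T.
x_1(t) = Σ_i (v_i)_1 · z_i(0) · e^{λ_i t} (row 1 of V times the modal terms).
x_1(0.5) = (-1)·(-5)·e^{-5·0.5} + (-1)·8·e^{-2·0.5} = 5·0.082085 + (-8)·0.367879 = -2.5326.

-2.5326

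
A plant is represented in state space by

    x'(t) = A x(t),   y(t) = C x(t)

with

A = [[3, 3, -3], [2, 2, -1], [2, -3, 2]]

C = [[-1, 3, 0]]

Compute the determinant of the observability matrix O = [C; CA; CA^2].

CA = [[3, 3, 0]]
CA^2 = [[15, 15, -12]]
Observability matrix O = [C; CA; CA^2] = [[-1, 3, 0], [3, 3, 0], [15, 15, -12]]
Expanding along the first row, det(O) = (-1)·(3·(-12) - 0·15) - 3·(3·(-12) - 0·15) + 0·(3·15 - 3·15) = (-1)·(-36) - 3·(-36) + 0·0 = 144
Since det(O) ≠ 0, rank(O) = 3 and the system is completely observable.

144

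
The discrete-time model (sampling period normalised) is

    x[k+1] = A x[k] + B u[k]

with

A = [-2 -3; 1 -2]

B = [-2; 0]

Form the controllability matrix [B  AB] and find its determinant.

AB = [[4], [-2]]
Controllability matrix C = [B  AB] = [[-2, 4], [0, -2]]
det(C) = (-2)·(-2) - 4·0 = 4 - 0 = 4
Since det(C) ≠ 0, rank(C) = 2 and the system is completely controllable.

4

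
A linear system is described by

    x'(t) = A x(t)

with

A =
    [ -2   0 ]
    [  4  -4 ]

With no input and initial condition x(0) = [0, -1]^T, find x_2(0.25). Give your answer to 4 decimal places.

-0.3679

det(sI - A) = s^2 - (tr A)s + det A, with tr A = (-2) + (-4) = -6 and det A = (-2)·(-4) - 0·4 = 8 - 0 = 8.
So p(s) = det(sI - A) = s^2 + 6s + 8.
Factor s^2 + 6s + 8: two numbers with sum -6 and product 8 are -2 and -4, so s^2 + 6s + 8 = (s + 2)(s + 4).
Hence p(s) = (s + 2) (s + 4), with roots -4, -2.
The eigenvalues -4, -2 are distinct and real, so A is diagonalisable and x(t) = e^{At} x(0) = V diag(e^{λ_i t}) V^{-1} x(0), where the columns of V are the eigenvectors.
λ = -4: A - (-4)I = [[2, 0], [4, 0]]. Row 1 gives 2·v1 + 0·v2 = 0, so take v_1 = [0, 1]^T.
λ = -2: A - (-2)I = [[0, 0], [4, -2]]. Row 2 gives 4·v1 + (-2)·v2 = 0, so take v_2 = [1, 2]^T.
V = [v_1 v_2] = [[0, 1], [1, 2]] has det V = -1, so V^{-1} = adj(V)/det V = [[-2, 1], [1, 0]].
Modal coordinates z(0) = V^{-1} x(0): (-2)·0 + 1·(-1) = -1; 1·0 + 0·(-1) = 0; so z(0) = [-1, 0]^T.
x_2(t) = Σ_i (v_i)_2 · z_i(0) · e^{λ_i t} (row 2 of V times the modal terms).
x_2(0.25) = 1·(-1)·e^{-4·0.25} + 2·0·e^{-2·0.25} = (-1)·0.367879 + 0·0.606531 = -0.3679.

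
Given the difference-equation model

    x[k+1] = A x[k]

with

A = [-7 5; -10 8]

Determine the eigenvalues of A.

-2, 3

det(zI - A) = z^2 - (tr A)z + det A, with tr A = (-7) + 8 = 1 and det A = (-7)·8 - 5·(-10) = -56 - (-50) = -6.
So p(z) = det(zI - A) = z^2 - z - 6.
Factor z^2 - z - 6: two numbers with sum 1 and product -6 are 3 and -2, so z^2 - z - 6 = (z - 3)(z + 2).
Hence p(z) = (z - 3) (z + 2), with roots -2, 3.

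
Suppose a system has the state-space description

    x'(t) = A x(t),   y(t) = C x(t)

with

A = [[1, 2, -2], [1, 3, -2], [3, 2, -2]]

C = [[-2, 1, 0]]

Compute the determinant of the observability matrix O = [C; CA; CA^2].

CA = [[-1, -1, 2]]
CA^2 = [[4, -1, 0]]
Observability matrix O = [C; CA; CA^2] = [[-2, 1, 0], [-1, -1, 2], [4, -1, 0]]
Expanding along the first row, det(O) = (-2)·((-1)·0 - 2·(-1)) - 1·((-1)·0 - 2·4) + 0·((-1)·(-1) - (-1)·4) = (-2)·2 - 1·(-8) + 0·5 = 4
Since det(O) ≠ 0, rank(O) = 3 and the system is completely observable.

4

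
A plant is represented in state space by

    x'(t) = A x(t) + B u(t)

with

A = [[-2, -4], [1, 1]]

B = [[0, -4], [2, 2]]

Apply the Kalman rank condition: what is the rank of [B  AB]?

AB = [[-8, 0], [2, -2]]
Controllability matrix C = [B  AB] = [[0, -4, -8, 0], [2, 2, 2, -2]]
Take the 2×2 submatrix of C formed by columns 1, 2: [[0, -4], [2, 2]]. Its determinant is 0·2 - (-4)·2 = 0 - (-8) = 8 ≠ 0.
So rank(C) ≥ 2; since C has 2 rows, rank(C) = 2.
rank(C) = 2 = n, so the pair (A, B) is completely controllable.

2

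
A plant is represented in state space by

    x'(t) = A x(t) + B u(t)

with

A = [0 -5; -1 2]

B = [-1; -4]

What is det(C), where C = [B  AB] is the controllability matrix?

87

AB = [[20], [-7]]
Controllability matrix C = [B  AB] = [[-1, 20], [-4, -7]]
det(C) = (-1)·(-7) - 20·(-4) = 7 - (-80) = 87
Since det(C) ≠ 0, rank(C) = 2 and the system is completely controllable.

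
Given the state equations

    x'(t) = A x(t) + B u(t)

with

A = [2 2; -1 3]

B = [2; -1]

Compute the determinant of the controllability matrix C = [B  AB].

-8

AB = [[2], [-5]]
Controllability matrix C = [B  AB] = [[2, 2], [-1, -5]]
det(C) = 2·(-5) - 2·(-1) = -10 - (-2) = -8
Since det(C) ≠ 0, rank(C) = 2 and the system is completely controllable.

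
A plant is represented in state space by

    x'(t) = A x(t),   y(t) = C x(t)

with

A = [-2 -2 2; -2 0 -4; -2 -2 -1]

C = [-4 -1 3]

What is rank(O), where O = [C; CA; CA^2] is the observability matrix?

CA = [[4, 2, -7]]
CA^2 = [[2, 6, 7]]
Observability matrix O = [C; CA; CA^2] = [[-4, -1, 3], [4, 2, -7], [2, 6, 7]]
det(O) = (-4)·(2·7 - (-7)·6) - (-1)·(4·7 - (-7)·2) + 3·(4·6 - 2·2) = (-4)·56 - (-1)·42 + 3·20 = -122 ≠ 0, so rank(O) = 3.
rank(O) = 3 = n, so the pair (A, C) is completely observable.

3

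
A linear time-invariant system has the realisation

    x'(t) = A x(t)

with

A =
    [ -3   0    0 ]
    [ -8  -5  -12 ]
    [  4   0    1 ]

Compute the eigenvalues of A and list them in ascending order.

det(sI - A) = s^3 - (tr A)s^2 + (M11 + M22 + M33)s - det A, where Mii is the 2×2 principal minor of A obtained by deleting row i and column i.
tr A = (-3) + (-5) + 1 = -7; M11 = (-5)·1 - (-12)·0 = -5 - 0 = -5; M22 = (-3)·1 - 0·4 = -3 - 0 = -3; M33 = (-3)·(-5) - 0·(-8) = 15 - 0 = 15; sum of minors = 7.
det A = (-3)·((-5)·1 - (-12)·0) - 0·((-8)·1 - (-12)·4) + 0·((-8)·0 - (-5)·4) = (-3)·(-5) - 0·40 + 0·20 = 15.
So p(s) = det(sI - A) = s^3 + 7s^2 + 7s - 15.
Rational-root test: any integer root divides -15. Testing small divisors, s = 1 works: p(1) = 1 + 7 + 7 + (-15) = 0, so (s - 1) is a factor.
Dividing, p(s) = (s - 1)(s^2 + 8s + 15).
Factor s^2 + 8s + 15: two numbers with sum -8 and product 15 are -3 and -5, so s^2 + 8s + 15 = (s + 3)(s + 5).
Hence p(s) = (s - 1) (s + 3) (s + 5), with roots -5, -3, 1.
At least one eigenvalue has non-negative real part, so the system is not asymptotically stable.

-5, -3, 1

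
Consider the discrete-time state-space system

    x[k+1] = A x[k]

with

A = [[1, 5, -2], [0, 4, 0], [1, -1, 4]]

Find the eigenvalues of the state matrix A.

det(zI - A) = z^3 - (tr A)z^2 + (M11 + M22 + M33)z - det A, where Mii is the 2×2 principal minor of A obtained by deleting row i and column i.
tr A = 1 + 4 + 4 = 9; M11 = 4·4 - 0·(-1) = 16 - 0 = 16; M22 = 1·4 - (-2)·1 = 4 - (-2) = 6; M33 = 1·4 - 5·0 = 4 - 0 = 4; sum of minors = 26.
det A = 1·(4·4 - 0·(-1)) - 5·(0·4 - 0·1) + (-2)·(0·(-1) - 4·1) = 1·16 - 5·0 + (-2)·(-4) = 24.
So p(z) = det(zI - A) = z^3 - 9z^2 + 26z - 24.
Rational-root test: any integer root divides -24. Testing small divisors, z = 2 works: p(2) = 8 + (-36) + 52 + (-24) = 0, so (z - 2) is a factor.
Dividing, p(z) = (z - 2)(z^2 - 7z + 12).
Factor z^2 - 7z + 12: two numbers with sum 7 and product 12 are 4 and 3, so z^2 - 7z + 12 = (z - 4)(z - 3).
Hence p(z) = (z - 4) (z - 3) (z - 2), with roots 2, 3, 4.

2, 3, 4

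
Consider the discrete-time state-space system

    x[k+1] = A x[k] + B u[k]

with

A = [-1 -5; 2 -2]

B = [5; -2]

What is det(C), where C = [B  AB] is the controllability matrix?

80

AB = [[5], [14]]
Controllability matrix C = [B  AB] = [[5, 5], [-2, 14]]
det(C) = 5·14 - 5·(-2) = 70 - (-10) = 80
Since det(C) ≠ 0, rank(C) = 2 and the system is completely controllable.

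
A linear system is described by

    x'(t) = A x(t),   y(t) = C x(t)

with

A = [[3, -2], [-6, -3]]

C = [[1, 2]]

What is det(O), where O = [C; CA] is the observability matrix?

CA = [[-9, -8]]
Observability matrix O = [C; CA] = [[1, 2], [-9, -8]]
det(O) = 1·(-8) - 2·(-9) = -8 - (-18) = 10
Since det(O) ≠ 0, rank(O) = 2 and the system is completely observable.

10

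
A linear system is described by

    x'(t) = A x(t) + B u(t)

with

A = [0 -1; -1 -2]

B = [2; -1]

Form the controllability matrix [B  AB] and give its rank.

AB = [[1], [0]]
Controllability matrix C = [B  AB] = [[2, 1], [-1, 0]]
det(C) = 2·0 - 1·(-1) = 0 - (-1) = 1 ≠ 0, so rank(C) = 2.
rank(C) = 2 = n, so the pair (A, B) is completely controllable.

2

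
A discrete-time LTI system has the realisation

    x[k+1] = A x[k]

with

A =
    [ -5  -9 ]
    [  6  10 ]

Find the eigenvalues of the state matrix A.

1, 4

det(zI - A) = z^2 - (tr A)z + det A, with tr A = (-5) + 10 = 5 and det A = (-5)·10 - (-9)·6 = -50 - (-54) = 4.
So p(z) = det(zI - A) = z^2 - 5z + 4.
Factor z^2 - 5z + 4: two numbers with sum 5 and product 4 are 4 and 1, so z^2 - 5z + 4 = (z - 4)(z - 1).
Hence p(z) = (z - 4) (z - 1), with roots 1, 4.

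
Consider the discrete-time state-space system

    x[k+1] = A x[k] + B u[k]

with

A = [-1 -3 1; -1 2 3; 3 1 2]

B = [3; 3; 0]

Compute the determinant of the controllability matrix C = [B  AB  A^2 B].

AB = [[-12], [3], [12]]
A^2B = [[15], [54], [-9]]
Controllability matrix C = [B  AB  A^2B] = [[3, -12, 15], [3, 3, 54], [0, 12, -9]]
Expanding along the first row, det(C) = 3·(3·(-9) - 54·12) - (-12)·(3·(-9) - 54·0) + 15·(3·12 - 3·0) = 3·(-675) - (-12)·(-27) + 15·36 = -1809
Since det(C) ≠ 0, rank(C) = 3 and the system is completely controllable.

-1809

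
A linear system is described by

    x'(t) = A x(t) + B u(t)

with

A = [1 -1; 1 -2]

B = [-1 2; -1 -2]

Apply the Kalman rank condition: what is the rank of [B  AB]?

AB = [[0, 4], [1, 6]]
Controllability matrix C = [B  AB] = [[-1, 2, 0, 4], [-1, -2, 1, 6]]
Take the 2×2 submatrix of C formed by columns 1, 2: [[-1, 2], [-1, -2]]. Its determinant is (-1)·(-2) - 2·(-1) = 2 - (-2) = 4 ≠ 0.
So rank(C) ≥ 2; since C has 2 rows, rank(C) = 2.
rank(C) = 2 = n, so the pair (A, B) is completely controllable.

2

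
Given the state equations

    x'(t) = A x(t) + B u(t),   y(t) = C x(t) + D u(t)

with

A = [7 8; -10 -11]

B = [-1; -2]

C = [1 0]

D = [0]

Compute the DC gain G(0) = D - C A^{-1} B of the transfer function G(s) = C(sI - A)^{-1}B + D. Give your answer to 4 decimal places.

-9.0000

G(0) = C(-A)^{-1}B + D = -C A^{-1} B + D.
det A = 3, so A^{-1} = (1/3)·adj(A) = [[-11/3, -8/3], [10/3, 7/3]]
A^{-1} B = [9, -8]^T
C A^{-1} B = 9
G(0) = D - C A^{-1} B = 0 - (9) = -9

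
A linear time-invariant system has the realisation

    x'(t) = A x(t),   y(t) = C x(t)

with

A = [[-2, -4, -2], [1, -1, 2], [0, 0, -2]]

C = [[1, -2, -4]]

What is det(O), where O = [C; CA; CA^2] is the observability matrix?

180

CA = [[-4, -2, 2]]
CA^2 = [[6, 18, 0]]
Observability matrix O = [C; CA; CA^2] = [[1, -2, -4], [-4, -2, 2], [6, 18, 0]]
Expanding along the first row, det(O) = 1·((-2)·0 - 2·18) - (-2)·((-4)·0 - 2·6) + (-4)·((-4)·18 - (-2)·6) = 1·(-36) - (-2)·(-12) + (-4)·(-60) = 180
Since det(O) ≠ 0, rank(O) = 3 and the system is completely observable.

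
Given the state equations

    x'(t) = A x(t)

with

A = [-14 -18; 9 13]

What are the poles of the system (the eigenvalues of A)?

-5, 4

det(sI - A) = s^2 - (tr A)s + det A, with tr A = (-14) + 13 = -1 and det A = (-14)·13 - (-18)·9 = -182 - (-162) = -20.
So p(s) = det(sI - A) = s^2 + s - 20.
Factor s^2 + s - 20: two numbers with sum -1 and product -20 are 4 and -5, so s^2 + s - 20 = (s - 4)(s + 5).
Hence p(s) = (s - 4) (s + 5), with roots -5, 4.
At least one eigenvalue has non-negative real part, so the system is not asymptotically stable.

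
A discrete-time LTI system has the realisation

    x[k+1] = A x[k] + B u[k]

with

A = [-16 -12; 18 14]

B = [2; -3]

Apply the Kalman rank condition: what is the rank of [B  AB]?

AB = [[4], [-6]]
Controllability matrix C = [B  AB] = [[2, 4], [-3, -6]]
Every column of C is a scalar multiple of column 1 = [2, -3] (multipliers 1, 2), so the columns span a one-dimensional space.
C ≠ 0, hence rank(C) = 1.
rank(C) = 1 < n = 2, so the pair (A, B) is not completely controllable.

1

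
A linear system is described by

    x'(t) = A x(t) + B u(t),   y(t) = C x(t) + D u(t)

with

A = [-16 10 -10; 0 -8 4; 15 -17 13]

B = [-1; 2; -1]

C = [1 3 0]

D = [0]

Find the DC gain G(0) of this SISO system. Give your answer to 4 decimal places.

G(0) = C(-A)^{-1}B + D = -C A^{-1} B + D.
det A = -24, so A^{-1} = (1/-24)·adj(A) = [[3/2, -5/3, 5/3], [-5/2, 29/12, -8/3], [-5, 61/12, -16/3]]
A^{-1} B = [-13/2, 10, 41/2]^T
C A^{-1} B = 47/2
G(0) = D - C A^{-1} B = 0 - (47/2) = -47/2 ≈ -23.5000

-23.5000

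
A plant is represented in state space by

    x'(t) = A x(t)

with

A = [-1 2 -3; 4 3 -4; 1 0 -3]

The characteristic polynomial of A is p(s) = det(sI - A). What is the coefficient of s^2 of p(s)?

Expand det(sI - A) for the 3×3 matrix.
p(s) = s^3 + s^2 - 14s - 34.
(Check: constant term = det(-A) = (-1)^3 det A = -34; coefficient of s^2 = -tr A = 1.)
The coefficient of s^2 is 1.

1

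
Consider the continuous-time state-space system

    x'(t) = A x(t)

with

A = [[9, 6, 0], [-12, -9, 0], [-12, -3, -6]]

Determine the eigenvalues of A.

det(sI - A) = s^3 - (tr A)s^2 + (M11 + M22 + M33)s - det A, where Mii is the 2×2 principal minor of A obtained by deleting row i and column i.
tr A = 9 + (-9) + (-6) = -6; M11 = (-9)·(-6) - 0·(-3) = 54 - 0 = 54; M22 = 9·(-6) - 0·(-12) = -54 - 0 = -54; M33 = 9·(-9) - 6·(-12) = -81 - (-72) = -9; sum of minors = -9.
det A = 9·((-9)·(-6) - 0·(-3)) - 6·((-12)·(-6) - 0·(-12)) + 0·((-12)·(-3) - (-9)·(-12)) = 9·54 - 6·72 + 0·(-72) = 54.
So p(s) = det(sI - A) = s^3 + 6s^2 - 9s - 54.
Rational-root test: any integer root divides -54. Testing small divisors, s = -3 works: p(-3) = -27 + 54 + 27 + (-54) = 0, so (s + 3) is a factor.
Dividing, p(s) = (s + 3)(s^2 + 3s - 18).
Factor s^2 + 3s - 18: two numbers with sum -3 and product -18 are 3 and -6, so s^2 + 3s - 18 = (s - 3)(s + 6).
Hence p(s) = (s - 3) (s + 3) (s + 6), with roots -6, -3, 3.
At least one eigenvalue has non-negative real part, so the system is not asymptotically stable.

-6, -3, 3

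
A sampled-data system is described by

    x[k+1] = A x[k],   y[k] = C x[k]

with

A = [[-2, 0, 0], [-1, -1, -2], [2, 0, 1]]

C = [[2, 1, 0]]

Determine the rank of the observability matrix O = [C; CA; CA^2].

3

CA = [[-5, -1, -2]]
CA^2 = [[7, 1, 0]]
Observability matrix O = [C; CA; CA^2] = [[2, 1, 0], [-5, -1, -2], [7, 1, 0]]
det(O) = 2·((-1)·0 - (-2)·1) - 1·((-5)·0 - (-2)·7) + 0·((-5)·1 - (-1)·7) = 2·2 - 1·14 + 0·2 = -10 ≠ 0, so rank(O) = 3.
rank(O) = 3 = n, so the pair (A, C) is completely observable.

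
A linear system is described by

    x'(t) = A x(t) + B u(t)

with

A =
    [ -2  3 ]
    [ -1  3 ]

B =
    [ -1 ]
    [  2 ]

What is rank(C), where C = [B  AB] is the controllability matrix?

2

AB = [[8], [7]]
Controllability matrix C = [B  AB] = [[-1, 8], [2, 7]]
det(C) = (-1)·7 - 8·2 = -7 - 16 = -23 ≠ 0, so rank(C) = 2.
rank(C) = 2 = n, so the pair (A, B) is completely controllable.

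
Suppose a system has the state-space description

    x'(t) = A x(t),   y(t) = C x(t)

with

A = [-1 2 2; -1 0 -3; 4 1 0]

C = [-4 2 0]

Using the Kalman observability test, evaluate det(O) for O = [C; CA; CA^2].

2744

CA = [[2, -8, -14]]
CA^2 = [[-50, -10, 28]]
Observability matrix O = [C; CA; CA^2] = [[-4, 2, 0], [2, -8, -14], [-50, -10, 28]]
Expanding along the first row, det(O) = (-4)·((-8)·28 - (-14)·(-10)) - 2·(2·28 - (-14)·(-50)) + 0·(2·(-10) - (-8)·(-50)) = (-4)·(-364) - 2·(-644) + 0·(-420) = 2744
Since det(O) ≠ 0, rank(O) = 3 and the system is completely observable.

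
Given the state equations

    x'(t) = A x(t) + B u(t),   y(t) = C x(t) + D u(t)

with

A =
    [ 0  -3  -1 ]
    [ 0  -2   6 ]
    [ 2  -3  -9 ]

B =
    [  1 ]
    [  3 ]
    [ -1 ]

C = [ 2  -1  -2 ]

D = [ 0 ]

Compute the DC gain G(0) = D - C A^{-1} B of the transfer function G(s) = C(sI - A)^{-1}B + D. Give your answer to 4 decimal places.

G(0) = C(-A)^{-1}B + D = -C A^{-1} B + D.
det A = -40, so A^{-1} = (1/-40)·adj(A) = [[-9/10, 3/5, 1/2], [-3/10, -1/20, 0], [-1/10, 3/20, 0]]
A^{-1} B = [2/5, -9/20, 7/20]^T
C A^{-1} B = 11/20
G(0) = D - C A^{-1} B = 0 - (11/20) = -11/20 ≈ -0.5500

-0.5500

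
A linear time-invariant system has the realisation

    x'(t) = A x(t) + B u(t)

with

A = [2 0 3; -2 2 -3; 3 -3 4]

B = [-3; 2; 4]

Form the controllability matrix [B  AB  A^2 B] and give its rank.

3

AB = [[6], [-2], [1]]
A^2B = [[15], [-19], [28]]
Controllability matrix C = [B  AB  A^2B] = [[-3, 6, 15], [2, -2, -19], [4, 1, 28]]
det(C) = (-3)·((-2)·28 - (-19)·1) - 6·(2·28 - (-19)·4) + 15·(2·1 - (-2)·4) = (-3)·(-37) - 6·132 + 15·10 = -531 ≠ 0, so rank(C) = 3.
rank(C) = 3 = n, so the pair (A, B) is completely controllable.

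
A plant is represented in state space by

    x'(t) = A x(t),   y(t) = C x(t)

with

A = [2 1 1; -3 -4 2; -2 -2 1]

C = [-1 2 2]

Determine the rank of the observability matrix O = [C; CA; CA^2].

3

CA = [[-12, -13, 5]]
CA^2 = [[5, 30, -33]]
Observability matrix O = [C; CA; CA^2] = [[-1, 2, 2], [-12, -13, 5], [5, 30, -33]]
det(O) = (-1)·((-13)·(-33) - 5·30) - 2·((-12)·(-33) - 5·5) + 2·((-12)·30 - (-13)·5) = (-1)·279 - 2·371 + 2·(-295) = -1611 ≠ 0, so rank(O) = 3.
rank(O) = 3 = n, so the pair (A, C) is completely observable.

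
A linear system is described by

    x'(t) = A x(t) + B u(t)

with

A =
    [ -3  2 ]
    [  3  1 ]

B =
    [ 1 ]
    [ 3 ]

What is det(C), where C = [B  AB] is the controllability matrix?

-3

AB = [[3], [6]]
Controllability matrix C = [B  AB] = [[1, 3], [3, 6]]
det(C) = 1·6 - 3·3 = 6 - 9 = -3
Since det(C) ≠ 0, rank(C) = 2 and the system is completely controllable.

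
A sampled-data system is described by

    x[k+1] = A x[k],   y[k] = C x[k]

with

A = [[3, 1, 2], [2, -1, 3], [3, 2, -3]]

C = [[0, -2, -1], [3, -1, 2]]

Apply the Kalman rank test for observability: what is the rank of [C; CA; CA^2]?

3

CA = [[-7, 0, -3], [13, 8, -3]]
CA^2 = [[-30, -13, -5], [46, -1, 59]]
Observability matrix O = [C; CA; CA^2] = [[0, -2, -1], [3, -1, 2], [-7, 0, -3], [13, 8, -3], [-30, -13, -5], [46, -1, 59]]
Take the 3×3 submatrix of O formed by rows 1, 2, 3: [[0, -2, -1], [3, -1, 2], [-7, 0, -3]]. Its determinant is 0·((-1)·(-3) - 2·0) - (-2)·(3·(-3) - 2·(-7)) + (-1)·(3·0 - (-1)·(-7)) = 0·3 - (-2)·5 + (-1)·(-7) = 17 ≠ 0.
So rank(O) ≥ 3; since O has 3 columns, rank(O) = 3.
rank(O) = 3 = n, so the pair (A, C) is completely observable.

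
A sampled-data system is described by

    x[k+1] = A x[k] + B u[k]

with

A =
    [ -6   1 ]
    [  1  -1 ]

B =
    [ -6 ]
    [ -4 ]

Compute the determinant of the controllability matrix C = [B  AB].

AB = [[32], [-2]]
Controllability matrix C = [B  AB] = [[-6, 32], [-4, -2]]
det(C) = (-6)·(-2) - 32·(-4) = 12 - (-128) = 140
Since det(C) ≠ 0, rank(C) = 2 and the system is completely controllable.

140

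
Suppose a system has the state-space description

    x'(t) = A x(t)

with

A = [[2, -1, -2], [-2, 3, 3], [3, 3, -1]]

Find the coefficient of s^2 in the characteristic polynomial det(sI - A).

-4

Expand det(sI - A) for the 3×3 matrix.
p(s) = s^3 - 4s^2 - 4s + 1.
(Check: constant term = det(-A) = (-1)^3 det A = 1; coefficient of s^2 = -tr A = -4.)
The coefficient of s^2 is -4.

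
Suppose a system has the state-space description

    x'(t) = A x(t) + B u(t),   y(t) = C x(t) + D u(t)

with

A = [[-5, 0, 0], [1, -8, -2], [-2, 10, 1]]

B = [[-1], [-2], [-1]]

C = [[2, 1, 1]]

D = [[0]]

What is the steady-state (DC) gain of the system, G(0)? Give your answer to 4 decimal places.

G(0) = C(-A)^{-1}B + D = -C A^{-1} B + D.
det A = -60, so A^{-1} = (1/-60)·adj(A) = [[-1/5, 0, 0], [-1/20, 1/12, 1/6], [1/10, -5/6, -2/3]]
A^{-1} B = [1/5, -17/60, 67/30]^T
C A^{-1} B = 47/20
G(0) = D - C A^{-1} B = 0 - (47/20) = -47/20 ≈ -2.3500

-2.3500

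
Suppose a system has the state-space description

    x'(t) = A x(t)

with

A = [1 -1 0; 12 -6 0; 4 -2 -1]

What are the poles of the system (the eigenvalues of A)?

-3, -2, -1

det(sI - A) = s^3 - (tr A)s^2 + (M11 + M22 + M33)s - det A, where Mii is the 2×2 principal minor of A obtained by deleting row i and column i.
tr A = 1 + (-6) + (-1) = -6; M11 = (-6)·(-1) - 0·(-2) = 6 - 0 = 6; M22 = 1·(-1) - 0·4 = -1 - 0 = -1; M33 = 1·(-6) - (-1)·12 = -6 - (-12) = 6; sum of minors = 11.
det A = 1·((-6)·(-1) - 0·(-2)) - (-1)·(12·(-1) - 0·4) + 0·(12·(-2) - (-6)·4) = 1·6 - (-1)·(-12) + 0·0 = -6.
So p(s) = det(sI - A) = s^3 + 6s^2 + 11s + 6.
Rational-root test: any integer root divides 6. Testing small divisors, s = -1 works: p(-1) = -1 + 6 + (-11) + 6 = 0, so (s + 1) is a factor.
Dividing, p(s) = (s + 1)(s^2 + 5s + 6).
Factor s^2 + 5s + 6: two numbers with sum -5 and product 6 are -2 and -3, so s^2 + 5s + 6 = (s + 2)(s + 3).
Hence p(s) = (s + 1) (s + 2) (s + 3), with roots -3, -2, -1.
All eigenvalues have negative real part, so the system is asymptotically stable.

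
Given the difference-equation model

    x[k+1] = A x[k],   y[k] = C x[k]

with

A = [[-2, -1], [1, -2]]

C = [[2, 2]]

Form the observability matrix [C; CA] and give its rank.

CA = [[-2, -6]]
Observability matrix O = [C; CA] = [[2, 2], [-2, -6]]
det(O) = 2·(-6) - 2·(-2) = -12 - (-4) = -8 ≠ 0, so rank(O) = 2.
rank(O) = 2 = n, so the pair (A, C) is completely observable.

2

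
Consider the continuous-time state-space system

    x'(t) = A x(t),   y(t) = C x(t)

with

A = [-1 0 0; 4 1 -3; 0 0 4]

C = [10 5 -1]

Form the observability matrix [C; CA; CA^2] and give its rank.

2

CA = [[10, 5, -19]]
CA^2 = [[10, 5, -91]]
Observability matrix O = [C; CA; CA^2] = [[10, 5, -1], [10, 5, -19], [10, 5, -91]]
The columns c1, c2, c3 of O are linearly dependent: -c1 + 2·c2 = 0 (check each entry), so rank(O) ≤ 2.
The 2×2 minor from rows 1, 2, columns 1, 3 is 10·(-19) - (-1)·10 = -190 - (-10) = -180 ≠ 0, so rank(O) = 2.
rank(O) = 2 < n = 3, so the pair (A, C) is not completely observable.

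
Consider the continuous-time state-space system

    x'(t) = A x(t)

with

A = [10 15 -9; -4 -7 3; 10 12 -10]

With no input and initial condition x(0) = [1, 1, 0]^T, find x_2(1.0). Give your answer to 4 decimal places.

det(sI - A) = s^3 - (tr A)s^2 + (M11 + M22 + M33)s - det A, where Mii is the 2×2 principal minor of A obtained by deleting row i and column i.
tr A = 10 + (-7) + (-10) = -7; M11 = (-7)·(-10) - 3·12 = 70 - 36 = 34; M22 = 10·(-10) - (-9)·10 = -100 - (-90) = -10; M33 = 10·(-7) - 15·(-4) = -70 - (-60) = -10; sum of minors = 14.
det A = 10·((-7)·(-10) - 3·12) - 15·((-4)·(-10) - 3·10) + (-9)·((-4)·12 - (-7)·10) = 10·34 - 15·10 + (-9)·22 = -8.
So p(s) = det(sI - A) = s^3 + 7s^2 + 14s + 8.
Rational-root test: any integer root divides 8. Testing small divisors, s = -1 works: p(-1) = -1 + 7 + (-14) + 8 = 0, so (s + 1) is a factor.
Dividing, p(s) = (s + 1)(s^2 + 6s + 8).
Factor s^2 + 6s + 8: two numbers with sum -6 and product 8 are -2 and -4, so s^2 + 6s + 8 = (s + 2)(s + 4).
Hence p(s) = (s + 1) (s + 2) (s + 4), with roots -4, -2, -1.
The eigenvalues -4, -2, -1 are distinct and real, so A is diagonalisable and x(t) = e^{At} x(0) = V diag(e^{λ_i t}) V^{-1} x(0), where the columns of V are the eigenvectors.
λ = -4: A - (-4)I = [[14, 15, -9], [-4, -3, 3], [10, 12, -6]]. v must be orthogonal to every row; (row 1) × (row 2) = [18, -6, 18], so take v_1 = [3, -1, 3]^T.
λ = -2: A - (-2)I = [[12, 15, -9], [-4, -5, 3], [10, 12, -8]]. v must be orthogonal to every row; (row 1) × (row 3) = [-12, 6, -6], so take v_2 = [-2, 1, -1]^T.
λ = -1: A - (-1)I = [[11, 15, -9], [-4, -6, 3], [10, 12, -9]]. v must be orthogonal to every row; (row 1) × (row 2) = [-9, 3, -6], so take v_3 = [3, -1, 2]^T.
V = [v_1 v_2 v_3] = [[3, -2, 3], [-1, 1, -1], [3, -1, 2]] has det V = -1, so V^{-1} = adj(V)/det V = [[-1, -1, 1], [1, 3, 0], [2, 3, -1]].
Modal coordinates z(0) = V^{-1} x(0): (-1)·1 + (-1)·1 + 1·0 = -2; 1·1 + 3·1 + 0·0 = 4; 2·1 + 3·1 + (-1)·0 = 5; so z(0) = [-2, 4, 5]^T.
x_2(t) = Σ_i (v_i)_2 · z_i(0) · e^{λ_i t} (row 2 of V times the modal terms).
x_2(1.0) = (-1)·(-2)·e^{-4·1.0} + 1·4·e^{-2·1.0} + (-1)·5·e^{-1·1.0} = 2·0.018316 + 4·0.135335 + (-5)·0.367879 = -1.2614.

-1.2614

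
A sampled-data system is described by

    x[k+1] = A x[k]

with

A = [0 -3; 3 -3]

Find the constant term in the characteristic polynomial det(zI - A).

9

For a 2×2 matrix, det(zI - A) = z^2 - (tr A)z + det A.
tr A = -3, det A = 9.
So p(z) = z^2 + 3z + 9.
The constant term is 9.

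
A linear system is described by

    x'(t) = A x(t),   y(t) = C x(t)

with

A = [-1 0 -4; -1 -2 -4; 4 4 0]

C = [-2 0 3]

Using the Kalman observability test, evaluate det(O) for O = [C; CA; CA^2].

2744

CA = [[14, 12, 8]]
CA^2 = [[6, 8, -104]]
Observability matrix O = [C; CA; CA^2] = [[-2, 0, 3], [14, 12, 8], [6, 8, -104]]
Expanding along the first row, det(O) = (-2)·(12·(-104) - 8·8) - 0·(14·(-104) - 8·6) + 3·(14·8 - 12·6) = (-2)·(-1312) - 0·(-1504) + 3·40 = 2744
Since det(O) ≠ 0, rank(O) = 3 and the system is completely observable.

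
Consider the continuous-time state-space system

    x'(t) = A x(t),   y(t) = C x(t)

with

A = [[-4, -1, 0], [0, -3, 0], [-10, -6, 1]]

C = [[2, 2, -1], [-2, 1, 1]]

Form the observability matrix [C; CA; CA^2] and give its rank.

2

CA = [[2, -2, -1], [-2, -7, 1]]
CA^2 = [[2, 10, -1], [-2, 17, 1]]
Observability matrix O = [C; CA; CA^2] = [[2, 2, -1], [-2, 1, 1], [2, -2, -1], [-2, -7, 1], [2, 10, -1], [-2, 17, 1]]
The columns c1, c2, c3 of O are linearly dependent: c1 + 2·c3 = 0 (check each entry), so rank(O) ≤ 2.
The 2×2 minor from rows 1, 2, columns 1, 2 is 2·1 - 2·(-2) = 2 - (-4) = 6 ≠ 0, so rank(O) = 2.
rank(O) = 2 < n = 3, so the pair (A, C) is not completely observable.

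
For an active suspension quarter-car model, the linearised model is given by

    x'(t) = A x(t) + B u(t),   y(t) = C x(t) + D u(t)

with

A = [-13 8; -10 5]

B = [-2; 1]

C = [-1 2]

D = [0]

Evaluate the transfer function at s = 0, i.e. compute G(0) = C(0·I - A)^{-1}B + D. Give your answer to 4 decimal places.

G(0) = C(-A)^{-1}B + D = -C A^{-1} B + D.
det A = 15, so A^{-1} = (1/15)·adj(A) = [[1/3, -8/15], [2/3, -13/15]]
A^{-1} B = [-6/5, -11/5]^T
C A^{-1} B = -16/5
G(0) = D - C A^{-1} B = 0 - (-16/5) = 16/5 ≈ 3.2000

3.2000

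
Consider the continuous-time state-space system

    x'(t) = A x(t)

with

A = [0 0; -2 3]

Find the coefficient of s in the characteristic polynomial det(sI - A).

-3

For a 2×2 matrix, det(sI - A) = s^2 - (tr A)s + det A.
tr A = 3, det A = 0.
So p(s) = s^2 - 3s.
The coefficient of s is -3.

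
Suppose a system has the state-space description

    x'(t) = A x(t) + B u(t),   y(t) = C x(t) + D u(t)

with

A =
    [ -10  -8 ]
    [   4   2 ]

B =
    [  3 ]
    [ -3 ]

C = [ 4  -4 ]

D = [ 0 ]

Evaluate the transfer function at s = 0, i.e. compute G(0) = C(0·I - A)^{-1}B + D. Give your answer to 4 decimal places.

12.0000

G(0) = C(-A)^{-1}B + D = -C A^{-1} B + D.
det A = 12, so A^{-1} = (1/12)·adj(A) = [[1/6, 2/3], [-1/3, -5/6]]
A^{-1} B = [-3/2, 3/2]^T
C A^{-1} B = -12
G(0) = D - C A^{-1} B = 0 - (-12) = 12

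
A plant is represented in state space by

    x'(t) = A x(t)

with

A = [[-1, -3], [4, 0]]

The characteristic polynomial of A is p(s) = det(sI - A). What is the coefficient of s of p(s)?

1

For a 2×2 matrix, det(sI - A) = s^2 - (tr A)s + det A.
tr A = -1, det A = 12.
So p(s) = s^2 + s + 12.
The coefficient of s is 1.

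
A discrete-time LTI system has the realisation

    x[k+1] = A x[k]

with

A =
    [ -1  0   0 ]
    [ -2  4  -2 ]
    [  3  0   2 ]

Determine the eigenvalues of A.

-1, 2, 4

det(zI - A) = z^3 - (tr A)z^2 + (M11 + M22 + M33)z - det A, where Mii is the 2×2 principal minor of A obtained by deleting row i and column i.
tr A = (-1) + 4 + 2 = 5; M11 = 4·2 - (-2)·0 = 8 - 0 = 8; M22 = (-1)·2 - 0·3 = -2 - 0 = -2; M33 = (-1)·4 - 0·(-2) = -4 - 0 = -4; sum of minors = 2.
det A = (-1)·(4·2 - (-2)·0) - 0·((-2)·2 - (-2)·3) + 0·((-2)·0 - 4·3) = (-1)·8 - 0·2 + 0·(-12) = -8.
So p(z) = det(zI - A) = z^3 - 5z^2 + 2z + 8.
Rational-root test: any integer root divides 8. Testing small divisors, z = -1 works: p(-1) = -1 + (-5) + (-2) + 8 = 0, so (z + 1) is a factor.
Dividing, p(z) = (z + 1)(z^2 - 6z + 8).
Factor z^2 - 6z + 8: two numbers with sum 6 and product 8 are 4 and 2, so z^2 - 6z + 8 = (z - 4)(z - 2).
Hence p(z) = (z - 4) (z - 2) (z + 1), with roots -1, 2, 4.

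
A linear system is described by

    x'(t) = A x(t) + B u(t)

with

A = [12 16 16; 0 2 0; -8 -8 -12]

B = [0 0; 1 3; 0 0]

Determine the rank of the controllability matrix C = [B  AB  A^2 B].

2

AB = [[16, 48], [2, 6], [-8, -24]]
A^2B = [[96, 288], [4, 12], [-48, -144]]
Controllability matrix C = [B  AB  A^2B] = [[0, 0, 16, 48, 96, 288], [1, 3, 2, 6, 4, 12], [0, 0, -8, -24, -48, -144]]
The rows r1, r2, r3 of C are linearly dependent: r1 + 2·r3 = 0 (check each entry), so rank(C) ≤ 2.
The 2×2 minor from rows 1, 2, columns 1, 3 is 0·2 - 16·1 = 0 - 16 = -16 ≠ 0, so rank(C) = 2.
rank(C) = 2 < n = 3, so the pair (A, B) is not completely controllable.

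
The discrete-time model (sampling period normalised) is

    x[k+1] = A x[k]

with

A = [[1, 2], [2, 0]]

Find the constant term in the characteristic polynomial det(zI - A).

For a 2×2 matrix, det(zI - A) = z^2 - (tr A)z + det A.
tr A = 1, det A = -4.
So p(z) = z^2 - z - 4.
The constant term is -4.

-4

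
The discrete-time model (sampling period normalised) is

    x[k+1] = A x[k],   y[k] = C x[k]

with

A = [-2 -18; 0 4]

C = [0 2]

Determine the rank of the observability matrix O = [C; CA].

1

CA = [[0, 8]]
Observability matrix O = [C; CA] = [[0, 2], [0, 8]]
Every row of O is a scalar multiple of row 1 = [0, 2] (multipliers 1, 4), so the rows span a one-dimensional space.
O ≠ 0, hence rank(O) = 1.
rank(O) = 1 < n = 2, so the pair (A, C) is not completely observable.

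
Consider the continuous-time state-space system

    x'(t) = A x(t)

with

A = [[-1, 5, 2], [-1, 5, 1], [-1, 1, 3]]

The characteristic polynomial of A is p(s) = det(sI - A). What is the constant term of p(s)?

-4

Expand det(sI - A) for the 3×3 matrix.
p(s) = s^3 - 7s^2 + 13s - 4.
(Check: constant term = det(-A) = (-1)^3 det A = -4; coefficient of s^2 = -tr A = -7.)
The constant term is -4.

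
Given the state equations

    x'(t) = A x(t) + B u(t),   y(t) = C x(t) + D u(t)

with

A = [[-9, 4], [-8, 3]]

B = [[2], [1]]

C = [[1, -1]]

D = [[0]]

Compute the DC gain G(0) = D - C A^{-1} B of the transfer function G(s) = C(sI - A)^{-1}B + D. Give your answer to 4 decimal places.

G(0) = C(-A)^{-1}B + D = -C A^{-1} B + D.
det A = 5, so A^{-1} = (1/5)·adj(A) = [[3/5, -4/5], [8/5, -9/5]]
A^{-1} B = [2/5, 7/5]^T
C A^{-1} B = -1
G(0) = D - C A^{-1} B = 0 - (-1) = 1

1.0000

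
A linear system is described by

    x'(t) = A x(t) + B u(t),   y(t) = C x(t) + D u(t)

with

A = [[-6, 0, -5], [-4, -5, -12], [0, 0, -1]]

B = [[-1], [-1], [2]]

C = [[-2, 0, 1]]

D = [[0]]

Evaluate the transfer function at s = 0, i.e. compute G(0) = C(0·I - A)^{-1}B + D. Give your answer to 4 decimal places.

G(0) = C(-A)^{-1}B + D = -C A^{-1} B + D.
det A = -30, so A^{-1} = (1/-30)·adj(A) = [[-1/6, 0, 5/6], [2/15, -1/5, 26/15], [0, 0, -1]]
A^{-1} B = [11/6, 53/15, -2]^T
C A^{-1} B = -17/3
G(0) = D - C A^{-1} B = 0 - (-17/3) = 17/3 ≈ 5.6667

5.6667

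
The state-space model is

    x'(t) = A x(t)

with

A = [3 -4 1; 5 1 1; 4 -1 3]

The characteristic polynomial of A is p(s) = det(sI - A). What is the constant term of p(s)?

Expand det(sI - A) for the 3×3 matrix.
p(s) = s^3 - 7s^2 + 32s - 47.
(Check: constant term = det(-A) = (-1)^3 det A = -47; coefficient of s^2 = -tr A = -7.)
The constant term is -47.

-47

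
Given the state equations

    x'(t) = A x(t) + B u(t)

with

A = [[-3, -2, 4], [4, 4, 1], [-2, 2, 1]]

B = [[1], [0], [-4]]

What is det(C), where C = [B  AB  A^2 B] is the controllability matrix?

AB = [[-19], [0], [-6]]
A^2B = [[33], [-82], [32]]
Controllability matrix C = [B  AB  A^2B] = [[1, -19, 33], [0, 0, -82], [-4, -6, 32]]
Expanding along the first row, det(C) = 1·(0·32 - (-82)·(-6)) - (-19)·(0·32 - (-82)·(-4)) + 33·(0·(-6) - 0·(-4)) = 1·(-492) - (-19)·(-328) + 33·0 = -6724
Since det(C) ≠ 0, rank(C) = 3 and the system is completely controllable.

-6724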